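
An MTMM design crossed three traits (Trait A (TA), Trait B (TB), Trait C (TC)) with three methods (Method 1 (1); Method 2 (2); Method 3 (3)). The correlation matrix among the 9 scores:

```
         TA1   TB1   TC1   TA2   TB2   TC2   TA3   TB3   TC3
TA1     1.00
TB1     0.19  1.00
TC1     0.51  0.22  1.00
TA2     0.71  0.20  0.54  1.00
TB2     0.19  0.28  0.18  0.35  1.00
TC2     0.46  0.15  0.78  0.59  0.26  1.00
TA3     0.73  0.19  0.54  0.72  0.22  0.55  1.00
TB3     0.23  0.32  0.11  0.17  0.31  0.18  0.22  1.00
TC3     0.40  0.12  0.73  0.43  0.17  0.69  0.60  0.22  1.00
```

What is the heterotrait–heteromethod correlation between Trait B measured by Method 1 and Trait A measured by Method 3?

0.19

Different traits and methods: r(TB1, TA3) = 0.19.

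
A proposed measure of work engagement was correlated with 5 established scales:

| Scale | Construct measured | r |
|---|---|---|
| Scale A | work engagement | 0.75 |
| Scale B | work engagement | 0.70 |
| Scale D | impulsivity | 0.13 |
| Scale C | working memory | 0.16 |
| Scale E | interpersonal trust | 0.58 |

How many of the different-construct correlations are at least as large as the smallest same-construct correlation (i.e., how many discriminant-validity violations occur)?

Convergent (same construct = work engagement): Scale A, Scale B.
Smallest convergent = 0.70. Discriminant values: 0.13, 0.16, 0.58; count ≥ 0.70 → 0.

0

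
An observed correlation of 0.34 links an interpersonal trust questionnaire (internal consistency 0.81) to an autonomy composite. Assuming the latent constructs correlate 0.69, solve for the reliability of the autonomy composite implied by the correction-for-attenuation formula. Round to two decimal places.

0.30

r_true = r_obs / √(r_xx · r_yy) ⇒ 0.69 = 0.34 / √(0.81 · r_yy).
√(0.81 · r_yy) = 0.34 / 0.69 = 0.4928; 0.81 · r_yy = 0.2429; r_yy = 0.2429 / 0.81 ≈ 0.30.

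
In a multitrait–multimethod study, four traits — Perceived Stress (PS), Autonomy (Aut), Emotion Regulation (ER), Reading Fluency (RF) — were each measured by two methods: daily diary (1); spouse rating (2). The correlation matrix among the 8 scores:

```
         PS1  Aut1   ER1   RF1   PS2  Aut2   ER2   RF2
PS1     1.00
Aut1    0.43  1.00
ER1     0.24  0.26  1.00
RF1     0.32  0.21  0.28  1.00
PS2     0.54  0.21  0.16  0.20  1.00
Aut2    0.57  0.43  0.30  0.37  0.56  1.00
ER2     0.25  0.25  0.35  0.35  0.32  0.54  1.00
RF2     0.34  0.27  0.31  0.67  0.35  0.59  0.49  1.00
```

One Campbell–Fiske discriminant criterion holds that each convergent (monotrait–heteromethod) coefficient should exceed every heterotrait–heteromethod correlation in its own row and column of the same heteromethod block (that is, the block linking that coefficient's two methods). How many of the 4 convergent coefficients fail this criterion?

3

Checking each validity diagonal entry against its comparison values:
PS (methods 1·2): 0.54 vs {0.57, 0.21, 0.25, 0.16, 0.34, 0.20} → fail.
Aut (methods 1·2): 0.43 vs {0.21, 0.57, 0.25, 0.30, 0.27, 0.37} → fail.
ER (methods 1·2): 0.35 vs {0.16, 0.25, 0.30, 0.25, 0.31, 0.35} → fail.
RF (methods 1·2): 0.67 vs {0.20, 0.34, 0.37, 0.27, 0.35, 0.31} → pass.
3 of 4 fail.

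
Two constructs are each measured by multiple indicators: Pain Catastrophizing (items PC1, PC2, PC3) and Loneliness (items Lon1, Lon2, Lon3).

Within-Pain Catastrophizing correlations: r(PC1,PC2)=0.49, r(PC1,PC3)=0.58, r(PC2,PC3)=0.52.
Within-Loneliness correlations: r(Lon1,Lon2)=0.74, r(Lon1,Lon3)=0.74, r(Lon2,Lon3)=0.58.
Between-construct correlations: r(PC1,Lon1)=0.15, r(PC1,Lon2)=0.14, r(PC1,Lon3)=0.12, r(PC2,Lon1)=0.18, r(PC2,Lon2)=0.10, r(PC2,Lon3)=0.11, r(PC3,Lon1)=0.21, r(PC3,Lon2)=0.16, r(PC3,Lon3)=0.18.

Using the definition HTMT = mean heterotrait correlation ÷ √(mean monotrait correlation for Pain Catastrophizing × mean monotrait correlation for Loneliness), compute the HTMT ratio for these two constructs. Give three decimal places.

0.249

Between-construct mean = 1.35/9 = 0.1500.
Mean within-PC = 1.59/3 = 0.5300; mean within-Lon = 2.06/3 = 0.6867.
Geometric mean = √(0.5300 × 0.6867) = 0.6033.
HTMT = 0.1500 / 0.6033 = 0.249.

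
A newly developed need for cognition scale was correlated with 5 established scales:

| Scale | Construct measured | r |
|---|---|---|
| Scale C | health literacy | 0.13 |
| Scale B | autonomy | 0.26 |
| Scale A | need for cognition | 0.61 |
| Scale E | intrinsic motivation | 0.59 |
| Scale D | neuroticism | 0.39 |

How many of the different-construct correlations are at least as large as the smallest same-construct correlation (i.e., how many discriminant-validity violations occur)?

0

Convergent (same construct = need for cognition): Scale A.
Smallest convergent = 0.61. Discriminant values: 0.13, 0.26, 0.59, 0.39; count ≥ 0.61 → 0.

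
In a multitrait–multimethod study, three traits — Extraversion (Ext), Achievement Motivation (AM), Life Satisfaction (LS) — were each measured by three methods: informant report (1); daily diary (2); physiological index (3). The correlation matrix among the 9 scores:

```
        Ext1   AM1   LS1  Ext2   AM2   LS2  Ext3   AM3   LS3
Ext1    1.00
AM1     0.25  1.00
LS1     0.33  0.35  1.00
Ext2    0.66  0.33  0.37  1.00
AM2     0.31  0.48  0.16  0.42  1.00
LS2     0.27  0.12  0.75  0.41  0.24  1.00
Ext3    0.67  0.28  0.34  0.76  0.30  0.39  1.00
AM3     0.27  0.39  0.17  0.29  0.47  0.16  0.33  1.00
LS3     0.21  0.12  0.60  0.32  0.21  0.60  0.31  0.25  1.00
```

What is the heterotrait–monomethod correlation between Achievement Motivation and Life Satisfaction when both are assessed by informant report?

Different traits, same method: r(AM1, LS1) = 0.35.

0.35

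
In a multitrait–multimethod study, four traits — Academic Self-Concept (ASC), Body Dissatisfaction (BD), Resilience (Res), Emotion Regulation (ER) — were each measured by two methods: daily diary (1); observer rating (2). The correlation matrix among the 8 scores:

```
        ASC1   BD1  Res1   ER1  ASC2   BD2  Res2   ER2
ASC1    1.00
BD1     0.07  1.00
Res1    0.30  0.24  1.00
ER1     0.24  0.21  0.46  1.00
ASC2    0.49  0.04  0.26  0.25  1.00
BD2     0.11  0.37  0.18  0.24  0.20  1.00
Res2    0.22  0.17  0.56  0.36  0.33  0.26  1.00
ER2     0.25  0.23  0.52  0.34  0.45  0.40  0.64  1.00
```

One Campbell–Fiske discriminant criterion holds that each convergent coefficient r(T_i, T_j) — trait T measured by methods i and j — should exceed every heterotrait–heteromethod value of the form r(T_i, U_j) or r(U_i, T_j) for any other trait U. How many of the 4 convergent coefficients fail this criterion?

1

Checking each validity diagonal entry against its comparison values:
ASC (methods 1·2): 0.49 vs {0.11, 0.04, 0.22, 0.26, 0.25, 0.25} → pass.
BD (methods 1·2): 0.37 vs {0.04, 0.11, 0.17, 0.18, 0.23, 0.24} → pass.
Res (methods 1·2): 0.56 vs {0.26, 0.22, 0.18, 0.17, 0.52, 0.36} → pass.
ER (methods 1·2): 0.34 vs {0.25, 0.25, 0.24, 0.23, 0.36, 0.52} → fail.
1 of 4 fail.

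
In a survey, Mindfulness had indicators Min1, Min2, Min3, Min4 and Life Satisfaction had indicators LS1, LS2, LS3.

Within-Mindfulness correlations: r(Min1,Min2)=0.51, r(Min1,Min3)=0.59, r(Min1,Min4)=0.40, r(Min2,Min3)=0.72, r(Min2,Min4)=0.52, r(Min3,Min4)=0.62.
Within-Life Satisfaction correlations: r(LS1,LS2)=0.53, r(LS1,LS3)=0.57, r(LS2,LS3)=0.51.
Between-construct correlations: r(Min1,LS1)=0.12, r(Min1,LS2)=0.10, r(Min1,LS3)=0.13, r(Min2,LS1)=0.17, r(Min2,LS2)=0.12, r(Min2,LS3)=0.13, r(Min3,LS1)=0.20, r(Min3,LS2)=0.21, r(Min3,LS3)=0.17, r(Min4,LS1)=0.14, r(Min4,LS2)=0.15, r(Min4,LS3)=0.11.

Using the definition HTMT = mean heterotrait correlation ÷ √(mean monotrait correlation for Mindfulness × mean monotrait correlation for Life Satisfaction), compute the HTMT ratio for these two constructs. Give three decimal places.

0.266

Mean heterotrait r = 1.75/12 = 0.1458.
Mean within-Min = 3.36/6 = 0.5600; mean within-LS = 1.61/3 = 0.5367.
Geometric mean = √(0.5600 × 0.5367) = 0.5482.
HTMT = 0.1458 / 0.5482 = 0.266.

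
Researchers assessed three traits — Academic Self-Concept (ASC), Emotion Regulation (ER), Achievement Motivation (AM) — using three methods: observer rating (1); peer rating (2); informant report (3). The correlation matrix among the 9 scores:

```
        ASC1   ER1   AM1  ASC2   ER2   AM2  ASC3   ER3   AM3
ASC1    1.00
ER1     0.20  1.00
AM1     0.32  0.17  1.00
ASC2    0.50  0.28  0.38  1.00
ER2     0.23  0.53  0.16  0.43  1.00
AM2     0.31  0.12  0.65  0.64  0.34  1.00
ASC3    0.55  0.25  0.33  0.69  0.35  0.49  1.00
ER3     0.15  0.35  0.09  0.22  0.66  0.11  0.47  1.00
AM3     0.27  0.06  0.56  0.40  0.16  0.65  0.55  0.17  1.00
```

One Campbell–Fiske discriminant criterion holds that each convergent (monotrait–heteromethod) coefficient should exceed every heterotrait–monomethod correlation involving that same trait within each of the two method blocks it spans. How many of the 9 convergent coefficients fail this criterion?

3

Checking each validity diagonal entry against its comparison values:
ASC (methods 1·2): 0.50 vs {0.20, 0.43, 0.32, 0.64} → fail.
ASC (methods 1·3): 0.55 vs {0.20, 0.47, 0.32, 0.55} → fail.
ASC (methods 2·3): 0.69 vs {0.43, 0.47, 0.64, 0.55} → pass.
ER (methods 1·2): 0.53 vs {0.20, 0.43, 0.17, 0.34} → pass.
ER (methods 1·3): 0.35 vs {0.20, 0.47, 0.17, 0.17} → fail.
ER (methods 2·3): 0.66 vs {0.43, 0.47, 0.34, 0.17} → pass.
AM (methods 1·2): 0.65 vs {0.32, 0.64, 0.17, 0.34} → pass.
AM (methods 1·3): 0.56 vs {0.32, 0.55, 0.17, 0.17} → pass.
AM (methods 2·3): 0.65 vs {0.64, 0.55, 0.34, 0.17} → pass.
3 of 9 fail.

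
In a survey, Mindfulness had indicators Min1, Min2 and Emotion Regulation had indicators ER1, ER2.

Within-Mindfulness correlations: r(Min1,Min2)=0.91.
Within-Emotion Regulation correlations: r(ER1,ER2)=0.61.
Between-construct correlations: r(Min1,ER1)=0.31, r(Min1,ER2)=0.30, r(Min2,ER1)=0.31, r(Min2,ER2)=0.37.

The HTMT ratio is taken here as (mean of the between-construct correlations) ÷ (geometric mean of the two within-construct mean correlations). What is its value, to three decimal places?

Mean heterotrait r = 1.29/4 = 0.3225.
Mean within-Min = 0.91/1 = 0.9100; mean within-ER = 0.61/1 = 0.6100.
Geometric mean = √(0.9100 × 0.6100) = 0.7451.
HTMT = 0.3225 / 0.7451 = 0.433.

0.433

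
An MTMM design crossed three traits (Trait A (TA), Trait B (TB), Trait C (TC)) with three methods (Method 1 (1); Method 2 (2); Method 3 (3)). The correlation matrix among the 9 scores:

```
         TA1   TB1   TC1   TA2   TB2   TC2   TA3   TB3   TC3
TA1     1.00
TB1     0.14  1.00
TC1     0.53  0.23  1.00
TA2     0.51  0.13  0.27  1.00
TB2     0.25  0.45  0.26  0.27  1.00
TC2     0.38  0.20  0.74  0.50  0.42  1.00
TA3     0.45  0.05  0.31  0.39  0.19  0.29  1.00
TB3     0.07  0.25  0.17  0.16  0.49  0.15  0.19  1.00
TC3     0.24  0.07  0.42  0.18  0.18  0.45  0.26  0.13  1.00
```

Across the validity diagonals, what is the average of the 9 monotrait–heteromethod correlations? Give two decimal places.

Convergent values: 0.51, 0.45, 0.39, 0.45, 0.25, 0.49, 0.74, 0.42, 0.45; mean = 4.15/9 = 0.46.

0.46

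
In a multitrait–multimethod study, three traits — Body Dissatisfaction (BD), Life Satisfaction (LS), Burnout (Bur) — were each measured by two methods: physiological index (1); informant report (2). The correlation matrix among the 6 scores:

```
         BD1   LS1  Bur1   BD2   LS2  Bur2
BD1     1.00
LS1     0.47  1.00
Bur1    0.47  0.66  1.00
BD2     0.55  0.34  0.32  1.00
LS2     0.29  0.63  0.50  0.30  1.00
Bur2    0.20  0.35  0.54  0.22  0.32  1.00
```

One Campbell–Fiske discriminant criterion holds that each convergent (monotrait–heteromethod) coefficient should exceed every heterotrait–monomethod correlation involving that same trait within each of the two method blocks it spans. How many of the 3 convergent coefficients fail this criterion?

2

Each convergent coefficient versus the relevant comparison correlations:
BD (methods 1·2): 0.55 vs {0.47, 0.30, 0.47, 0.22} → pass.
LS (methods 1·2): 0.63 vs {0.47, 0.30, 0.66, 0.32} → fail.
Bur (methods 1·2): 0.54 vs {0.47, 0.22, 0.66, 0.32} → fail.
2 of 3 fail.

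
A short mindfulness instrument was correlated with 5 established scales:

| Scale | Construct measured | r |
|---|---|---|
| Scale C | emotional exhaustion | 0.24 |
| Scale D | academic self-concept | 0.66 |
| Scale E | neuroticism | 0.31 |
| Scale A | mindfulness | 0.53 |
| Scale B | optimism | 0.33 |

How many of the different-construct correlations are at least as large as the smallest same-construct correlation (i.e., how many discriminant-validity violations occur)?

Convergent (same construct = mindfulness): Scale A.
Smallest convergent = 0.53. Discriminant values: 0.24, 0.66, 0.31, 0.33; count ≥ 0.53 → 1.

1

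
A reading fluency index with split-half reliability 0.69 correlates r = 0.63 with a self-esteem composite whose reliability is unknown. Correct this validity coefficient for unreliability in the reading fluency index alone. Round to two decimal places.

Single correction: r_c = r_obs / √r_xx = 0.63 / √0.69 = 0.63 / 0.8307 ≈ 0.76.

0.76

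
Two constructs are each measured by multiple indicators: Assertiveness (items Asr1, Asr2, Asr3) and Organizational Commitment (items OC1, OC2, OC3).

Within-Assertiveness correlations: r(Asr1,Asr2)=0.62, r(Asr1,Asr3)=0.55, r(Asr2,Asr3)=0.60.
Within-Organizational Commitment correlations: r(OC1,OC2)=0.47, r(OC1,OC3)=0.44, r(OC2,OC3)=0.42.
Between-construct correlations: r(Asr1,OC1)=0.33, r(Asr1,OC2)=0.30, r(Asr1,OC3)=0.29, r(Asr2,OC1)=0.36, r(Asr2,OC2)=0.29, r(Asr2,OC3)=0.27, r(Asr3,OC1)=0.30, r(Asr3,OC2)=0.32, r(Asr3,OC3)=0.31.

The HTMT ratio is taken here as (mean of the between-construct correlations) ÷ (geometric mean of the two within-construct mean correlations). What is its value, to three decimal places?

0.602

Mean between = 2.77/9 = 0.3078.
Mean within-Asr = 1.77/3 = 0.5900; mean within-OC = 1.33/3 = 0.4433.
Geometric mean = √(0.5900 × 0.4433) = 0.5114.
HTMT = 0.3078 / 0.5114 = 0.602.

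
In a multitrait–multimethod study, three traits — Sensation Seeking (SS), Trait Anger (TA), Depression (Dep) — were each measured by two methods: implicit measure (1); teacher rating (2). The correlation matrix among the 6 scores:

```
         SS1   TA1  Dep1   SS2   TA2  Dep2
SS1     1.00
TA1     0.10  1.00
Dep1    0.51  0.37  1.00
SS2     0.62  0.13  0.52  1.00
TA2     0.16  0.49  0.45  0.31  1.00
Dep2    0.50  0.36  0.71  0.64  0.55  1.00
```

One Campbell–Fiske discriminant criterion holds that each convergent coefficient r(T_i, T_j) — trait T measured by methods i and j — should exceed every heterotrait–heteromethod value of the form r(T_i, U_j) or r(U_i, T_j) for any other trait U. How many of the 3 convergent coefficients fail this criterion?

0

Each convergent coefficient versus the relevant comparison correlations:
SS (methods 1·2): 0.62 vs {0.16, 0.13, 0.50, 0.52} → pass.
TA (methods 1·2): 0.49 vs {0.13, 0.16, 0.36, 0.45} → pass.
Dep (methods 1·2): 0.71 vs {0.52, 0.50, 0.45, 0.36} → pass.
0 of 3 fail.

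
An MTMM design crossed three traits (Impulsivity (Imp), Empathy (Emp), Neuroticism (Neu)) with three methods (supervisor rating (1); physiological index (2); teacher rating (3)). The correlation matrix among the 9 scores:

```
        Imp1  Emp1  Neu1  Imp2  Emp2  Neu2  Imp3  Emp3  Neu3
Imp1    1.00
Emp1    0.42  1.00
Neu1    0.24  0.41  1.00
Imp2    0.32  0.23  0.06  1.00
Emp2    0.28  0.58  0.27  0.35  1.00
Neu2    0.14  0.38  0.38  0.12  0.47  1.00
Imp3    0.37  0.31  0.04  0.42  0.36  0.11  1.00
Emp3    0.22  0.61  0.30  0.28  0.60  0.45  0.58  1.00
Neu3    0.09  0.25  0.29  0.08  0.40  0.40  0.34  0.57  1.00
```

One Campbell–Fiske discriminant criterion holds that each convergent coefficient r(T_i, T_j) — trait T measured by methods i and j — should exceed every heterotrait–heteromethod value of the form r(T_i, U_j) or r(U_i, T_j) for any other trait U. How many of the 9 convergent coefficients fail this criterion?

Checking each validity diagonal entry against its comparison values:
Imp (methods 1·2): 0.32 vs {0.28, 0.23, 0.14, 0.06} → pass.
Imp (methods 1·3): 0.37 vs {0.22, 0.31, 0.09, 0.04} → pass.
Imp (methods 2·3): 0.42 vs {0.28, 0.36, 0.08, 0.11} → pass.
Emp (methods 1·2): 0.58 vs {0.23, 0.28, 0.38, 0.27} → pass.
Emp (methods 1·3): 0.61 vs {0.31, 0.22, 0.25, 0.30} → pass.
Emp (methods 2·3): 0.60 vs {0.36, 0.28, 0.40, 0.45} → pass.
Neu (methods 1·2): 0.38 vs {0.06, 0.14, 0.27, 0.38} → fail.
Neu (methods 1·3): 0.29 vs {0.04, 0.09, 0.30, 0.25} → fail.
Neu (methods 2·3): 0.40 vs {0.11, 0.08, 0.45, 0.40} → fail.
3 of 9 fail.

3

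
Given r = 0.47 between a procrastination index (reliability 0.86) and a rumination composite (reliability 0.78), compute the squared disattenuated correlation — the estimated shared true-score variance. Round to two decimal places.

0.33

Disattenuated r = 0.47 / √(0.86 × 0.78) = 0.47 / 0.8190 = 0.5739.
Shared true-score variance = 0.5739² = 0.3294 ≈ 0.33.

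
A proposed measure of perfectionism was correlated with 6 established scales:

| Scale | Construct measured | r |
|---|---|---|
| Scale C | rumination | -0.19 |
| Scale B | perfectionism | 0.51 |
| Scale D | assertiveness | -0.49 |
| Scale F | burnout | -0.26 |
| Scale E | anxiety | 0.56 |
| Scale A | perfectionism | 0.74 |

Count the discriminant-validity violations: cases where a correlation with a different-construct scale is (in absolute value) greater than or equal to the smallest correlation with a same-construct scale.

Convergent (same construct = perfectionism): Scale B, Scale A.
Smallest convergent = 0.51. Discriminant |r|: 0.19, 0.49, 0.26, 0.56; count ≥ 0.51 → 1.

1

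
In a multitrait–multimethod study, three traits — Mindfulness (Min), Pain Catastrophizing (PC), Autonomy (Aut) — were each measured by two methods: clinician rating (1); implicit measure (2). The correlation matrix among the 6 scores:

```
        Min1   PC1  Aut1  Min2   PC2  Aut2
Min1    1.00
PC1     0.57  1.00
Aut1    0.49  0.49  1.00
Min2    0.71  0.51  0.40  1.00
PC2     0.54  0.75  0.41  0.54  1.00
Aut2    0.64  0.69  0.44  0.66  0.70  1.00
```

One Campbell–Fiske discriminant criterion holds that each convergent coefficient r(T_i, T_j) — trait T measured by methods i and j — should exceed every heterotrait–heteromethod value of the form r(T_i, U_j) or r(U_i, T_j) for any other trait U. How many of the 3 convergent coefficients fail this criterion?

1

Convergent coefficients and their comparison sets:
Min (methods 1·2): 0.71 vs {0.54, 0.51, 0.64, 0.40} → pass.
PC (methods 1·2): 0.75 vs {0.51, 0.54, 0.69, 0.41} → pass.
Aut (methods 1·2): 0.44 vs {0.40, 0.64, 0.41, 0.69} → fail.
1 of 3 fail.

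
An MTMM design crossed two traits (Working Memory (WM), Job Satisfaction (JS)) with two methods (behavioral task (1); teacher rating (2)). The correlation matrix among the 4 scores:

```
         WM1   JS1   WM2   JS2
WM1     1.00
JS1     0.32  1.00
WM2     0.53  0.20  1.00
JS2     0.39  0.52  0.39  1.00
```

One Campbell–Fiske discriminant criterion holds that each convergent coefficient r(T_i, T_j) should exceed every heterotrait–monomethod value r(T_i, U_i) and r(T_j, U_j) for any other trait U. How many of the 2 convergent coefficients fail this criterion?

Each convergent coefficient versus the relevant comparison correlations:
WM (methods 1·2): 0.53 vs {0.32, 0.39} → pass.
JS (methods 1·2): 0.52 vs {0.32, 0.39} → pass.
0 of 2 fail.

0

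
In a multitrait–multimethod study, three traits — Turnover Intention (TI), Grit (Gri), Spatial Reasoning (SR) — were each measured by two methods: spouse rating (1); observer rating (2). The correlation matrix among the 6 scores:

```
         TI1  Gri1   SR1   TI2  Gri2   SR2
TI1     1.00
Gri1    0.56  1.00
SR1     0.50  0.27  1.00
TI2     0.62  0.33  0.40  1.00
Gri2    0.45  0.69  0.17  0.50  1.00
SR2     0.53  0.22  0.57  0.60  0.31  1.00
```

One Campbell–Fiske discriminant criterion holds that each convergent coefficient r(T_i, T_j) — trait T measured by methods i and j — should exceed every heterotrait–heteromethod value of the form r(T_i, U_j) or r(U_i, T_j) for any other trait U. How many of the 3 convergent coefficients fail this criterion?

0

Checking each validity diagonal entry against its comparison values:
TI (methods 1·2): 0.62 vs {0.45, 0.33, 0.53, 0.40} → pass.
Gri (methods 1·2): 0.69 vs {0.33, 0.45, 0.22, 0.17} → pass.
SR (methods 1·2): 0.57 vs {0.40, 0.53, 0.17, 0.22} → pass.
0 of 3 fail.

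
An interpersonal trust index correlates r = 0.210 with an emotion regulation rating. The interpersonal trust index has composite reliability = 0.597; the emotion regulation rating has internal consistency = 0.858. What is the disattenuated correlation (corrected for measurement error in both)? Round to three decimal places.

0.293

r_true = r_obs / √(r_xx · r_yy) = 0.210 / √(0.597 × 0.858) = 0.210 / √0.512226 = 0.210 / 0.7157 ≈ 0.293.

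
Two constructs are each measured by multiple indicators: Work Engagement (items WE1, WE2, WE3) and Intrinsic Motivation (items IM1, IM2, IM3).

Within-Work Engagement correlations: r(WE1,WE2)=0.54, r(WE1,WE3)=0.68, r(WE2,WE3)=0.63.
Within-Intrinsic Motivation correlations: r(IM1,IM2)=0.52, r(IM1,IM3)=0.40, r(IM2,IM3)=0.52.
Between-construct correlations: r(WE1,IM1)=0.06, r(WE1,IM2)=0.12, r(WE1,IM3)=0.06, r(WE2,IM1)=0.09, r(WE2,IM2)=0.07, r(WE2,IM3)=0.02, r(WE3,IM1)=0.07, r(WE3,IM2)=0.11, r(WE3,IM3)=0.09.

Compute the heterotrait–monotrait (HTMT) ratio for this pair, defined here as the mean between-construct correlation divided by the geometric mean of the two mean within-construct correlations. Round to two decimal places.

Between-construct mean = 0.69/9 = 0.0767.
Mean within-WE = 1.85/3 = 0.6167; mean within-IM = 1.44/3 = 0.4800.
Geometric mean = √(0.6167 × 0.4800) = 0.5441.
HTMT = 0.0767 / 0.5441 = 0.14.

0.14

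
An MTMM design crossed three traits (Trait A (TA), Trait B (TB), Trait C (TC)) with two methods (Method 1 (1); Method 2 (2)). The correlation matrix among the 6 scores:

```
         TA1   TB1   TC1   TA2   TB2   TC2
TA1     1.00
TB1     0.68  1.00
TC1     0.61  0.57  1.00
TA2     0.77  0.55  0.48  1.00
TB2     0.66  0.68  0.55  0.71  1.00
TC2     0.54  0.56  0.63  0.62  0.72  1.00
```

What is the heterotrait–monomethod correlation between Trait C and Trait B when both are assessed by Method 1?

0.57

Different traits, same method: r(TC1, TB1) = 0.57.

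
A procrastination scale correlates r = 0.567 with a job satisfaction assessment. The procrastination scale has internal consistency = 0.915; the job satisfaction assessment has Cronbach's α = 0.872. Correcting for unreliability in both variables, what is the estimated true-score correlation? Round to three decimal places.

r_true = r_obs / √(r_xx · r_yy) = 0.567 / √(0.915 × 0.872) = 0.567 / √0.797880 = 0.567 / 0.8932 ≈ 0.635.

0.635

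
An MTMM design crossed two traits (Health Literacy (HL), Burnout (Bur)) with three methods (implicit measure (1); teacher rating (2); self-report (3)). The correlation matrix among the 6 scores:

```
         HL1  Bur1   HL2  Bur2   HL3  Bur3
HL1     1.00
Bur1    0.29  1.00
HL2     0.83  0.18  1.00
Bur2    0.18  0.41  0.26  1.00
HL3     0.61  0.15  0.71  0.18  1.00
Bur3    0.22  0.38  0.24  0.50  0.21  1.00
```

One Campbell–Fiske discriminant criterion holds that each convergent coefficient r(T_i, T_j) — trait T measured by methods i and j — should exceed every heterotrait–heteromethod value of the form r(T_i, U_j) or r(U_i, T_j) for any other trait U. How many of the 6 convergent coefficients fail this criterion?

Convergent coefficients and their comparison sets:
HL (methods 1·2): 0.83 vs {0.18, 0.18} → pass.
HL (methods 1·3): 0.61 vs {0.22, 0.15} → pass.
HL (methods 2·3): 0.71 vs {0.24, 0.18} → pass.
Bur (methods 1·2): 0.41 vs {0.18, 0.18} → pass.
Bur (methods 1·3): 0.38 vs {0.15, 0.22} → pass.
Bur (methods 2·3): 0.50 vs {0.18, 0.24} → pass.
0 of 6 fail.

0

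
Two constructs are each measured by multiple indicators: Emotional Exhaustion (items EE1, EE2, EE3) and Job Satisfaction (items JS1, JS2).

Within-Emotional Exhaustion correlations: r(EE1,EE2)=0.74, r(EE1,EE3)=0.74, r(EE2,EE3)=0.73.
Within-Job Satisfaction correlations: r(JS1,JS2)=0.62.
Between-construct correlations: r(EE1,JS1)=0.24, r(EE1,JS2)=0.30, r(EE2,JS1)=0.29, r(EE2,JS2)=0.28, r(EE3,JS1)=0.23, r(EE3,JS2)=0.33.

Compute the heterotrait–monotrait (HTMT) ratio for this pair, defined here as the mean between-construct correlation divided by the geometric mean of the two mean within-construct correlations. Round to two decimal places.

0.41

Mean heterotrait r = 1.67/6 = 0.2783.
Mean within-EE = 2.21/3 = 0.7367; mean within-JS = 0.62/1 = 0.6200.
Geometric mean = √(0.7367 × 0.6200) = 0.6758.
HTMT = 0.2783 / 0.6758 = 0.41.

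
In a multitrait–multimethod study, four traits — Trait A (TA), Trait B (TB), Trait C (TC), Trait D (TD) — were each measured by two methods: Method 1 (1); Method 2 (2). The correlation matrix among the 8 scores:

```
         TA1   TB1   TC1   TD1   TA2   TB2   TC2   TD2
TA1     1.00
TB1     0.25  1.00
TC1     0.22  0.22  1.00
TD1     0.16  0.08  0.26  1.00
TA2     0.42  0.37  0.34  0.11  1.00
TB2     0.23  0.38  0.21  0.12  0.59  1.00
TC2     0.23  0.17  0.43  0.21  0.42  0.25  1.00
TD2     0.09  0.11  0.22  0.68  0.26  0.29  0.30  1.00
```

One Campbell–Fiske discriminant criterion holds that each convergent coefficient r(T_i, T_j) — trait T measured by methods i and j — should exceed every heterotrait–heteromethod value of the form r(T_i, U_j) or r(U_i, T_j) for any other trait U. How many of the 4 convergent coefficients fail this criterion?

Convergent coefficients and their comparison sets:
TA (methods 1·2): 0.42 vs {0.23, 0.37, 0.23, 0.34, 0.09, 0.11} → pass.
TB (methods 1·2): 0.38 vs {0.37, 0.23, 0.17, 0.21, 0.11, 0.12} → pass.
TC (methods 1·2): 0.43 vs {0.34, 0.23, 0.21, 0.17, 0.22, 0.21} → pass.
TD (methods 1·2): 0.68 vs {0.11, 0.09, 0.12, 0.11, 0.21, 0.22} → pass.
0 of 4 fail.

0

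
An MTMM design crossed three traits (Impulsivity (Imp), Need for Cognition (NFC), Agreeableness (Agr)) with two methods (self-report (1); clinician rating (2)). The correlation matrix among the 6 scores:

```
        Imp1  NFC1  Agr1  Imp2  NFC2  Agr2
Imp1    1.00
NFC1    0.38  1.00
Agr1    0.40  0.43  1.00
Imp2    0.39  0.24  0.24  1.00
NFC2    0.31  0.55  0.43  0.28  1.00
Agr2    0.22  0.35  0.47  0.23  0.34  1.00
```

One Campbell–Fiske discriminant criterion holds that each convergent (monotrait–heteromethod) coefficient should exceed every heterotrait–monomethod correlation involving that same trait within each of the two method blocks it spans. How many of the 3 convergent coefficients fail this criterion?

1

Each convergent coefficient versus the relevant comparison correlations:
Imp (methods 1·2): 0.39 vs {0.38, 0.28, 0.40, 0.23} → fail.
NFC (methods 1·2): 0.55 vs {0.38, 0.28, 0.43, 0.34} → pass.
Agr (methods 1·2): 0.47 vs {0.40, 0.23, 0.43, 0.34} → pass.
1 of 3 fail.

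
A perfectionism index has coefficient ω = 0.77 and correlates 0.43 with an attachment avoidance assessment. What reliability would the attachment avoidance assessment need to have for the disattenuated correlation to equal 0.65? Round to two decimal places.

0.57

r_true = r_obs / √(r_xx · r_yy) ⇒ 0.65 = 0.43 / √(0.77 · r_yy).
√(0.77 · r_yy) = 0.43 / 0.65 = 0.6615; 0.77 · r_yy = 0.4376; r_yy = 0.4376 / 0.77 ≈ 0.57.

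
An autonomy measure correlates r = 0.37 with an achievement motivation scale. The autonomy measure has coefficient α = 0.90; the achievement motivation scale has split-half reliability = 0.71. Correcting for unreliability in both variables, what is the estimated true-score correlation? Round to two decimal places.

r_true = r_obs / √(r_xx · r_yy) = 0.37 / √(0.90 × 0.71) = 0.37 / √0.6390 = 0.37 / 0.7994 ≈ 0.46.

0.46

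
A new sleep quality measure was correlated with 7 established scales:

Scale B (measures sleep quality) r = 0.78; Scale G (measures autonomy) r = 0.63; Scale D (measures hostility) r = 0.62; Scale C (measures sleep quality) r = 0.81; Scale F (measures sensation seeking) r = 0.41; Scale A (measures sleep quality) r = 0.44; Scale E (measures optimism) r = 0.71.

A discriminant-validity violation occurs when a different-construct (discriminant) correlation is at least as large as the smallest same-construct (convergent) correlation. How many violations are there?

Convergent (same construct = sleep quality): Scale B, Scale C, Scale A.
Smallest convergent = 0.44. Discriminant values: 0.63, 0.62, 0.41, 0.71; count ≥ 0.44 → 3.

3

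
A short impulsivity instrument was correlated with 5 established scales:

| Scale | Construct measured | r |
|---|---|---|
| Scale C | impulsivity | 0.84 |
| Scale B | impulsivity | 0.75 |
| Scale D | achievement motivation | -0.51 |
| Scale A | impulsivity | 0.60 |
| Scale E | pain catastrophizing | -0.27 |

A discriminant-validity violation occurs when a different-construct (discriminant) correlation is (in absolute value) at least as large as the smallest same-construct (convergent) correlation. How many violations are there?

0

Convergent (same construct = impulsivity): Scale C, Scale B, Scale A.
Smallest convergent = 0.60. Discriminant |r|: 0.51, 0.27; count ≥ 0.60 → 0.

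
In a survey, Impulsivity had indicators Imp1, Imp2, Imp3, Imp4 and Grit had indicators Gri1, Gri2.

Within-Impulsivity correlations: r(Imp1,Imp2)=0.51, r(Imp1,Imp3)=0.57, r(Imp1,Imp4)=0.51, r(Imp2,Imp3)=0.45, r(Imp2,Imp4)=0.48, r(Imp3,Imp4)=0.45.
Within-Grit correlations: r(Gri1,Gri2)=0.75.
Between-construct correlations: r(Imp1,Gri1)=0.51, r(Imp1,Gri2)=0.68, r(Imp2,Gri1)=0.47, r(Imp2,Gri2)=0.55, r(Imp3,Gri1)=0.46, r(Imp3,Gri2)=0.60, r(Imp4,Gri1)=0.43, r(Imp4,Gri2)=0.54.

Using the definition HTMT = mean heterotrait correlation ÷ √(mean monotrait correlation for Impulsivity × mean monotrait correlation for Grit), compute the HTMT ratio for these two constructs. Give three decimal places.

0.870

Between-construct mean = 4.24/8 = 0.5300.
Mean within-Imp = 2.97/6 = 0.4950; mean within-Gri = 0.75/1 = 0.7500.
Geometric mean = √(0.4950 × 0.7500) = 0.6093.
HTMT = 0.5300 / 0.6093 = 0.870.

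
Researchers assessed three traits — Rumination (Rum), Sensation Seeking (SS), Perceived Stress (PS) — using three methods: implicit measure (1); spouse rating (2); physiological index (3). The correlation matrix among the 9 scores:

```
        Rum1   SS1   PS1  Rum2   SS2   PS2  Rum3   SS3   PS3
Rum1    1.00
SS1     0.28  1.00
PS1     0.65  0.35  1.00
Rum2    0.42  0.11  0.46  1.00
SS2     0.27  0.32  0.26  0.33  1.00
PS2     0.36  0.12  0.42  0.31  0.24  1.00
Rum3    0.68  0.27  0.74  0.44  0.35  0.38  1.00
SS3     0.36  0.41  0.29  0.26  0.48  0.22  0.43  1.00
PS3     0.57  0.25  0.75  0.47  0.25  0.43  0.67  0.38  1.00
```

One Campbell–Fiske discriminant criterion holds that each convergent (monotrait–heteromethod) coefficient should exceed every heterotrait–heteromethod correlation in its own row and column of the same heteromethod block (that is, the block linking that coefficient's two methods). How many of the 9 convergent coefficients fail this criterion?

5

Convergent coefficients and their comparison sets:
Rum (methods 1·2): 0.42 vs {0.27, 0.11, 0.36, 0.46} → fail.
Rum (methods 1·3): 0.68 vs {0.36, 0.27, 0.57, 0.74} → fail.
Rum (methods 2·3): 0.44 vs {0.26, 0.35, 0.47, 0.38} → fail.
SS (methods 1·2): 0.32 vs {0.11, 0.27, 0.12, 0.26} → pass.
SS (methods 1·3): 0.41 vs {0.27, 0.36, 0.25, 0.29} → pass.
SS (methods 2·3): 0.48 vs {0.35, 0.26, 0.25, 0.22} → pass.
PS (methods 1·2): 0.42 vs {0.46, 0.36, 0.26, 0.12} → fail.
PS (methods 1·3): 0.75 vs {0.74, 0.57, 0.29, 0.25} → pass.
PS (methods 2·3): 0.43 vs {0.38, 0.47, 0.22, 0.25} → fail.
5 of 9 fail.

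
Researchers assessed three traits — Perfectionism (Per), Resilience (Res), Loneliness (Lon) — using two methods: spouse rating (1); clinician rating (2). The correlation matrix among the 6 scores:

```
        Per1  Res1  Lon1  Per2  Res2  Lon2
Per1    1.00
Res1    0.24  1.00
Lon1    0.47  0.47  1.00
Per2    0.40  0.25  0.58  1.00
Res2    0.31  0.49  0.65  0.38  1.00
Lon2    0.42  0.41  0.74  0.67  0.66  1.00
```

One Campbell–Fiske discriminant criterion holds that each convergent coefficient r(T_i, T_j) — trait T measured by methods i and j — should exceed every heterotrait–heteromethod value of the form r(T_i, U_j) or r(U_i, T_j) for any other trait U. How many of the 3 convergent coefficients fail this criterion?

2

Convergent coefficients and their comparison sets:
Per (methods 1·2): 0.40 vs {0.31, 0.25, 0.42, 0.58} → fail.
Res (methods 1·2): 0.49 vs {0.25, 0.31, 0.41, 0.65} → fail.
Lon (methods 1·2): 0.74 vs {0.58, 0.42, 0.65, 0.41} → pass.
2 of 3 fail.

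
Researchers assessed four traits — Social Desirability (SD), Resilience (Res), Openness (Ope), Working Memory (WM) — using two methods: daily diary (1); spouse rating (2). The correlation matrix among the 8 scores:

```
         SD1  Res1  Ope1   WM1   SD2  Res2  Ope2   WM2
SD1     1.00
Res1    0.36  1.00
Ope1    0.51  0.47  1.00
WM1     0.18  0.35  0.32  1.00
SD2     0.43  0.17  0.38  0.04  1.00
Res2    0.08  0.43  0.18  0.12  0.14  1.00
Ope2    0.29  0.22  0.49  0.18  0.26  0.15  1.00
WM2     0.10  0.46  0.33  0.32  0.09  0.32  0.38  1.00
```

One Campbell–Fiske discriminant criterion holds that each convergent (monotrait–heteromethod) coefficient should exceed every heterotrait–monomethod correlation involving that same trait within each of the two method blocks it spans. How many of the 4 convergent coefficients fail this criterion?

Convergent coefficients and their comparison sets:
SD (methods 1·2): 0.43 vs {0.36, 0.14, 0.51, 0.26, 0.18, 0.09} → fail.
Res (methods 1·2): 0.43 vs {0.36, 0.14, 0.47, 0.15, 0.35, 0.32} → fail.
Ope (methods 1·2): 0.49 vs {0.51, 0.26, 0.47, 0.15, 0.32, 0.38} → fail.
WM (methods 1·2): 0.32 vs {0.18, 0.09, 0.35, 0.32, 0.32, 0.38} → fail.
4 of 4 fail.

4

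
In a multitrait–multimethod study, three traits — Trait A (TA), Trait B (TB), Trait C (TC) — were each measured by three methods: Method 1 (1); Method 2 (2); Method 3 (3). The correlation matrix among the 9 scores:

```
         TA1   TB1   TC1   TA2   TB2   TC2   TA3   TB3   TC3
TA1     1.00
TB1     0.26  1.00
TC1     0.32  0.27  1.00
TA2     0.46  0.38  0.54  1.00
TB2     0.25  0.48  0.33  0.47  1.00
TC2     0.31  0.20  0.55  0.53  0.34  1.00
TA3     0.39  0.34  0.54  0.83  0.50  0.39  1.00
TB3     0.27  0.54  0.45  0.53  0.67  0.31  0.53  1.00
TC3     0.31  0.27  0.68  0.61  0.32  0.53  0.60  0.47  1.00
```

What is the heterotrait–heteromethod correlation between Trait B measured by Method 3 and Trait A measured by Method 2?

Different traits and methods: r(TB3, TA2) = 0.53.

0.53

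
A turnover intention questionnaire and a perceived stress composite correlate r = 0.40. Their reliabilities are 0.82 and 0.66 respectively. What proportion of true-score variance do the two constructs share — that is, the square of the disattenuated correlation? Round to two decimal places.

Disattenuated r = 0.40 / √(0.82 × 0.66) = 0.40 / 0.7357 = 0.5437.
Shared true-score variance = 0.5437² = 0.2956 ≈ 0.30.

0.30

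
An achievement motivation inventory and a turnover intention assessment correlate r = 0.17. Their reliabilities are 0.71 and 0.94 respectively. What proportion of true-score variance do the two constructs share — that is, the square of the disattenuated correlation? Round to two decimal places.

0.04

Disattenuated r = 0.17 / √(0.71 × 0.94) = 0.17 / 0.8169 = 0.2081.
Shared true-score variance = 0.2081² = 0.0433 ≈ 0.04.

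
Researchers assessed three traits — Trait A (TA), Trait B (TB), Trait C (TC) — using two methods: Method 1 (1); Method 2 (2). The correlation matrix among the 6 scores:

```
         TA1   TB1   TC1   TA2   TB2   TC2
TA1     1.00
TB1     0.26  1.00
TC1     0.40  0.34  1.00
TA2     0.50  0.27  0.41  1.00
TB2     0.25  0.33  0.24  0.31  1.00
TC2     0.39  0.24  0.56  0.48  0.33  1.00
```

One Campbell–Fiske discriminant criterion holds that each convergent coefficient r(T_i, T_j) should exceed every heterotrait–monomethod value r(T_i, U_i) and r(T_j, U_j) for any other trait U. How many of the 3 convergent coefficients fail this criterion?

Each convergent coefficient versus the relevant comparison correlations:
TA (methods 1·2): 0.50 vs {0.26, 0.31, 0.40, 0.48} → pass.
TB (methods 1·2): 0.33 vs {0.26, 0.31, 0.34, 0.33} → fail.
TC (methods 1·2): 0.56 vs {0.40, 0.48, 0.34, 0.33} → pass.
1 of 3 fail.

1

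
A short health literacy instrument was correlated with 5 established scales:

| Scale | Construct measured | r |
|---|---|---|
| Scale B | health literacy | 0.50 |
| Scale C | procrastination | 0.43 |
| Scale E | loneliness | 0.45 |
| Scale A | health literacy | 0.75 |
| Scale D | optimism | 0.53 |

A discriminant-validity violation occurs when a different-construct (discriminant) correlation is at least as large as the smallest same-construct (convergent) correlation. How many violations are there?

1

Convergent (same construct = health literacy): Scale B, Scale A.
Smallest convergent = 0.50. Discriminant values: 0.43, 0.45, 0.53; count ≥ 0.50 → 1.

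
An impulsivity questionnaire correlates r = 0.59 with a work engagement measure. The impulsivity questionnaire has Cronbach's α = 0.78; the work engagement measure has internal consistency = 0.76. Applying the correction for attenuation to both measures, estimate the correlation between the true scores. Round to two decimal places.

r_true = r_obs / √(r_xx · r_yy) = 0.59 / √(0.78 × 0.76) = 0.59 / √0.5928 = 0.59 / 0.7699 ≈ 0.77.

0.77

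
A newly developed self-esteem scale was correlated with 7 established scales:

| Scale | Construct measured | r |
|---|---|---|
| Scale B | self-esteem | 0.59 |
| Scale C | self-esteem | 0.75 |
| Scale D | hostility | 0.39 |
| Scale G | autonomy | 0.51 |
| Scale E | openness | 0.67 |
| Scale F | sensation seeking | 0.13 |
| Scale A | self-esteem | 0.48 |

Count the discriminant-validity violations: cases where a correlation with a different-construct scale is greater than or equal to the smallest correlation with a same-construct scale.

Convergent (same construct = self-esteem): Scale B, Scale C, Scale A.
Smallest convergent = 0.48. Discriminant values: 0.39, 0.51, 0.67, 0.13; count ≥ 0.48 → 2.

2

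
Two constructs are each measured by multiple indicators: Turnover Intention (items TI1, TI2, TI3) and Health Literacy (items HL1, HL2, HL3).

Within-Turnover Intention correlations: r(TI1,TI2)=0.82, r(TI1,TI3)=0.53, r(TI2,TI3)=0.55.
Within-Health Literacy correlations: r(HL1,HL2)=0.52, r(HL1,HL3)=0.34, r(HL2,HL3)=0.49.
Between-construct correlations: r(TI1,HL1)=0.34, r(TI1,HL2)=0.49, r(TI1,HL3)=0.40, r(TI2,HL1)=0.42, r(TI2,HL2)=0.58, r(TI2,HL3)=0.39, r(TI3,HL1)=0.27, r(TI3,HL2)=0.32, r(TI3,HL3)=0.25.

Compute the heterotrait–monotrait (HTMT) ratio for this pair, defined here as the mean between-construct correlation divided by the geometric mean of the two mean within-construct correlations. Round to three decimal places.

0.720

Mean heterotrait r = 3.46/9 = 0.3844.
Mean within-TI = 1.90/3 = 0.6333; mean within-HL = 1.35/3 = 0.4500.
Geometric mean = √(0.6333 × 0.4500) = 0.5338.
HTMT = 0.3844 / 0.5338 = 0.720.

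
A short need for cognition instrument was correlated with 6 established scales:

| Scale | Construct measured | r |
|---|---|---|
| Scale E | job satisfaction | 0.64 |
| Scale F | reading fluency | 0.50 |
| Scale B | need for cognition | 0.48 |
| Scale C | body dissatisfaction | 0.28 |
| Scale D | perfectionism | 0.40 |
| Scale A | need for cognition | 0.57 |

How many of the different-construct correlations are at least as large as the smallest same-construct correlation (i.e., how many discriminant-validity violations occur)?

Convergent (same construct = need for cognition): Scale B, Scale A.
Smallest convergent = 0.48. Discriminant values: 0.64, 0.50, 0.28, 0.40; count ≥ 0.48 → 2.

2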